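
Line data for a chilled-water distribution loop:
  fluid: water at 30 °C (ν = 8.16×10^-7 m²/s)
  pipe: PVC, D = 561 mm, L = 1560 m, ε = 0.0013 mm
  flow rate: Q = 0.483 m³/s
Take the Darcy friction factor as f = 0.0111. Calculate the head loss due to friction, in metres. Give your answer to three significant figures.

h_f ≈ 6.01 m

V = 4Q/(πD²) = 4·0.483/(π·0.561²) = 1.954 m/s
h_f = f(L/D)V²/(2g) = 0.01110·(1560/0.561)·1.954²/(2·9.81) = 6.007 m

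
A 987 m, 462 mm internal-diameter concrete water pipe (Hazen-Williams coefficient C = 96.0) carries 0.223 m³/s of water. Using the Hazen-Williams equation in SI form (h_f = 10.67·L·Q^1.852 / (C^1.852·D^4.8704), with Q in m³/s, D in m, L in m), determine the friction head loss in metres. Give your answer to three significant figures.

h_f ≈ 5.99 m

h_f = 10.67·987·0.223^1.852 / (96.0^1.852·0.462^4.8704) = 5.994 m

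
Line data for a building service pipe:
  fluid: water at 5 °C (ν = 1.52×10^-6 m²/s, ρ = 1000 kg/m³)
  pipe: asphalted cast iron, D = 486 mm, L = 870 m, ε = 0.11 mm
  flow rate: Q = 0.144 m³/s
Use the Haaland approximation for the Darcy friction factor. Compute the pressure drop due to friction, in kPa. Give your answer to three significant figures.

Δp ≈ 8.96 kPa

V = 4Q/(πD²) = 4·0.144/(π·0.486²) = 0.7762 m/s
Re = VD/ν = 0.7762·0.486/1.52×10^-6 = 2.48×10^5 → turbulent
ε/D = 0.11/486 = 2.26×10^-4
Haaland: f = 0.01661
h_f = f(L/D)V²/(2g) = 0.01661·(870/0.486)·0.7762²/(2·9.81) = 0.9129 m
Δp = ρg·h_f = 1000·9.81·0.9129 = 8.956 kPa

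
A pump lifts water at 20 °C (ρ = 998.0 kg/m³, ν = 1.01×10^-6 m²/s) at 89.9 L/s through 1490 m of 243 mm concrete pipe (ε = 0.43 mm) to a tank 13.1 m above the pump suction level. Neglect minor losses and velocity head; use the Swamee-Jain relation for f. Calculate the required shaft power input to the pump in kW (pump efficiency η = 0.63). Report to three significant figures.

V = 4Q/(πD²) = 1.938 m/s; Re = 4.66×10^5; ε/D = 0.00177; f = 0.02322
h_f = f(L/D)V²/2g = 27.27 m
Total head H = z + h_f = 13.1 + 27.27 = 40.37 m
P_hyd = ρgQH = 998.0·9.81·0.0899·40.37 = 35.53 kW
P_shaft = P_hyd/η = 35.53/0.63 = 56.40 kW

P_shaft ≈ 56.4 kW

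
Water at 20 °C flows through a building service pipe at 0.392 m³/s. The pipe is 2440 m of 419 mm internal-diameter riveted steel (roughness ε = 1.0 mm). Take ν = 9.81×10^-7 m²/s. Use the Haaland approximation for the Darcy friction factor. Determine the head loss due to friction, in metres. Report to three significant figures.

h_f ≈ 59.3 m

V = 4Q/(πD²) = 4·0.392/(π·0.419²) = 2.843 m/s
Re = VD/ν = 2.843·0.419/9.81×10^-7 = 1.21×10^6 → turbulent
ε/D = 1.0/419 = 0.00239
Haaland: f = 0.02473
h_f = f(L/D)V²/(2g) = 0.02473·(2440/0.419)·2.843²/(2·9.81) = 59.32 m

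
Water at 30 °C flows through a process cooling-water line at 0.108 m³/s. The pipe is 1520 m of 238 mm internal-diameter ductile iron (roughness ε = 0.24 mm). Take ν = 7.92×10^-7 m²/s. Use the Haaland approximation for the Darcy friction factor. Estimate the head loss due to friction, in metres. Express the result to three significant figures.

V = 4Q/(πD²) = 4·0.108/(π·0.238²) = 2.428 m/s
Re = VD/ν = 2.428·0.238/7.92×10^-7 = 7.30×10^5 → turbulent
ε/D = 0.24/238 = 0.00101
Haaland: f = 0.02008
h_f = f(L/D)V²/(2g) = 0.02008·(1520/0.238)·2.428²/(2·9.81) = 38.51 m

h_f ≈ 38.5 m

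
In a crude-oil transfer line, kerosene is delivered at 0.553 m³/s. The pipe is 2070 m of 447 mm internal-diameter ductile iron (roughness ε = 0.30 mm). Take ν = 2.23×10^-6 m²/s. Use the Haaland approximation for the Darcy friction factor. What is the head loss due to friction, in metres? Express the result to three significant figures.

V = 4Q/(πD²) = 4·0.553/(π·0.447²) = 3.524 m/s
Re = VD/ν = 3.524·0.447/2.23×10^-6 = 7.06×10^5 → turbulent
ε/D = 0.30/447 = 6.71×10^-4
Haaland: f = 0.01839
h_f = f(L/D)V²/(2g) = 0.01839·(2070/0.447)·3.524²/(2·9.81) = 53.91 m

h_f ≈ 53.9 m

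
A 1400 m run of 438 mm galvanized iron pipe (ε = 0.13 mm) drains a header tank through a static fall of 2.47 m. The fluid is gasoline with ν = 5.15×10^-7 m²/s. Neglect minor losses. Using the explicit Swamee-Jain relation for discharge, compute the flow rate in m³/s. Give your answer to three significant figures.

Q ≈ 0.148 m³/s

Swamee-Jain (Type II): Q = -0.965·√(gD⁵h_f/L)·ln[ε/(3.7D) + √(3.17ν²L/(gD³h_f))]
√(gD⁵h_f/L) = √(9.81·0.438⁵·2.47/1400) = 0.01670
ε/(3.7D) = 8.02×10^-5; √(3.17ν²L/(gD³h_f)) = 2.40×10^-5
Q = -0.965·0.01670·ln(1.043×10^-4) = 0.1478 m³/s
Check: V = 0.981 m/s, Re = 8.34×10^5, f = 0.01586, h_f = 2.49 m ≈ 2.47 m ✓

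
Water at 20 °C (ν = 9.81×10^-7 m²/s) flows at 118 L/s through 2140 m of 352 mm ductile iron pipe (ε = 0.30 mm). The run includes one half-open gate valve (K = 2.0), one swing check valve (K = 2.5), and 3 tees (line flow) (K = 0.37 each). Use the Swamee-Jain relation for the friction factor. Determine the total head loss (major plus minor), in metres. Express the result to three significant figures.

H_L ≈ 9.43 m

V = 4Q/(πD²) = 1.213 m/s; V²/2g = 0.07494 m
Re = 4.35×10^5, ε/D = 8.52×10^-4 → f = 0.01978 (Swamee-Jain)
Major: h_f = f(L/D)·V²/2g = 0.01978·6080·0.07494 = 9.013 m
Minor: ΣK = 5.61; h_m = ΣK·V²/2g = 0.4204 m
Total H_L = 9.013 + 0.4204 = 9.433 m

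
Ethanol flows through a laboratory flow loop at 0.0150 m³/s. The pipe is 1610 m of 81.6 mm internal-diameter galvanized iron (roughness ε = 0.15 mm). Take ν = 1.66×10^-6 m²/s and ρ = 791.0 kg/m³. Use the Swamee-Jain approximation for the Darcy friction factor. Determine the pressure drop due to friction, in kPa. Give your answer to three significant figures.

Δp ≈ 1570 kPa

V = 4Q/(πD²) = 4·0.0150/(π·0.0816²) = 2.868 m/s
Re = VD/ν = 2.868·0.0816/1.66×10^-6 = 1.41×10^5 → turbulent
ε/D = 0.15/81.6 = 0.00184
Swamee-Jain: f = 0.02440
h_f = f(L/D)V²/(2g) = 0.02440·(1610/0.0816)·2.868²/(2·9.81) = 201.9 m
Δp = ρg·h_f = 791.0·9.81·201.9 = 1567 kPa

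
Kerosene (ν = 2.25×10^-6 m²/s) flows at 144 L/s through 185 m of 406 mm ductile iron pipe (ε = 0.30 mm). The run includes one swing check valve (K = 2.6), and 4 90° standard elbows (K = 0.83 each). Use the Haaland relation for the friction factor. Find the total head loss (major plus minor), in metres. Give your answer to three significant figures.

H_L ≈ 0.942 m

V = 4Q/(πD²) = 1.112 m/s; V²/2g = 0.06306 m
Re = 2.01×10^5, ε/D = 7.39×10^-4 → f = 0.01980 (Haaland)
Major: h_f = f(L/D)·V²/2g = 0.01980·455.7·0.06306 = 0.5689 m
Minor: ΣK = 5.92; h_m = ΣK·V²/2g = 0.3733 m
Total H_L = 0.5689 + 0.3733 = 0.9422 m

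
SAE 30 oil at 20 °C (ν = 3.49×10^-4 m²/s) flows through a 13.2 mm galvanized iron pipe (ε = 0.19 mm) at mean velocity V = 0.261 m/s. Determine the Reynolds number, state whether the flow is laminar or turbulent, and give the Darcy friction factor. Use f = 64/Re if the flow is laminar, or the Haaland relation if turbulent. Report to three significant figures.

Re ≈ 9.87; laminar; f = 64/Re ≈ 6.48

Re = VD/ν = 0.2610·0.0132/3.49×10^-4 = 9.87
Re < 2300 → laminar → f = 64/Re = 6.483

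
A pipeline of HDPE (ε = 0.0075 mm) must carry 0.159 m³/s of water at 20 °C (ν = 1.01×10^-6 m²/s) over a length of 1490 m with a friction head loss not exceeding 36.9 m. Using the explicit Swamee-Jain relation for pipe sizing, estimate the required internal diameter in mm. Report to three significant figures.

Swamee-Jain (Type III): D = 0.66·[ε^1.25·(LQ²/(gh_f))^4.75 + ν·Q^9.4·(L/(gh_f))^5.2]^0.04
LQ²/(gh_f) = 0.1041; L/(gh_f) = 4.116
Term 1 = ε^1.25·(…)^4.75 = 8.43×10^-12; Term 2 = ν·Q^9.4·(…)^5.2 = 4.93×10^-11
D = 0.66·(8.43×10^-12 + 4.93×10^-11)^0.04 = 0.2570 m = 257 mm
Check: V = 3.06 m/s, Re = 7.80×10^5, f = 0.01269, h_f = 35.2 m ≈ 36.9 m ✓

D ≈ 257 mm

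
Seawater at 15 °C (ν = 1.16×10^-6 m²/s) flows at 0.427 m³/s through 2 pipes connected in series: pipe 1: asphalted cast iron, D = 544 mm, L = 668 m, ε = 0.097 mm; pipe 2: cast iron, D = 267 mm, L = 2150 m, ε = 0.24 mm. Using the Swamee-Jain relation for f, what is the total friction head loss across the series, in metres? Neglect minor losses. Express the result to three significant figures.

H ≈ 466 m

Pipe 1: V = 1.837 m/s, Re = 8.62×10^5, ε/D = 1.78×10^-4, f = 0.01466, h_1 = f(L/D)V²/2g = 3.098 m
Pipe 2: V = 7.626 m/s, Re = 1.76×10^6, ε/D = 8.99×10^-4, f = 0.01939, h_2 = f(L/D)V²/2g = 462.9 m
Series → Q common, losses add: H = Σh = 466.0 m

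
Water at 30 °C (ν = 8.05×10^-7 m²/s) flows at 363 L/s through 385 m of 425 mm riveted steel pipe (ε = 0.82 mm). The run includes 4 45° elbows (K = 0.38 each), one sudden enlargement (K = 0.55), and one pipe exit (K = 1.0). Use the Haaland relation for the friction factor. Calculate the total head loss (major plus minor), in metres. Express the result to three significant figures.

H_L ≈ 8.09 m

V = 4Q/(πD²) = 2.559 m/s; V²/2g = 0.3337 m
Re = 1.35×10^6, ε/D = 0.00193 → f = 0.02337 (Haaland)
Major: h_f = f(L/D)·V²/2g = 0.02337·905.9·0.3337 = 7.065 m
Minor: ΣK = 3.07; h_m = ΣK·V²/2g = 1.025 m
Total H_L = 7.065 + 1.025 = 8.089 m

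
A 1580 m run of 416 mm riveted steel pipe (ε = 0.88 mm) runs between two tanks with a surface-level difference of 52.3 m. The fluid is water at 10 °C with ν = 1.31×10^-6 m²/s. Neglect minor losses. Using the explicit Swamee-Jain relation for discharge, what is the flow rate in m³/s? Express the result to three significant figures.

Q ≈ 0.457 m³/s

Swamee-Jain (Type II): Q = -0.965·√(gD⁵h_f/L)·ln[ε/(3.7D) + √(3.17ν²L/(gD³h_f))]
√(gD⁵h_f/L) = √(9.81·0.416⁵·52.3/1580) = 0.06360
ε/(3.7D) = 5.72×10^-4; √(3.17ν²L/(gD³h_f)) = 1.53×10^-5
Q = -0.965·0.06360·ln(5.870×10^-4) = 0.4567 m³/s
Check: V = 3.36 m/s, Re = 1.07×10^6, f = 0.02401, h_f = 52.5 m ≈ 52.3 m ✓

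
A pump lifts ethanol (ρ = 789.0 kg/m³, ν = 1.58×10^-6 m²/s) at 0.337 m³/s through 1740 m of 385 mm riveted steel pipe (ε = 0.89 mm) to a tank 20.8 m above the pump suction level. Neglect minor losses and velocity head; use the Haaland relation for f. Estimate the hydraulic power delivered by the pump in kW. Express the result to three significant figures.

V = 4Q/(πD²) = 2.895 m/s; Re = 7.05×10^5; ε/D = 0.00231; f = 0.02461
h_f = f(L/D)V²/2g = 47.50 m
Total head H = z + h_f = 20.8 + 47.50 = 68.30 m
P_hyd = ρgQH = 789.0·9.81·0.337·68.30 = 178.1 kW

P_hyd ≈ 178 kW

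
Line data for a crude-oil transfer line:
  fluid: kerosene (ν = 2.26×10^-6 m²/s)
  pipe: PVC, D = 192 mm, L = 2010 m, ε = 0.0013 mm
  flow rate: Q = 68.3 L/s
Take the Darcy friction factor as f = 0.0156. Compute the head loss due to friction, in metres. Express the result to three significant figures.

h_f ≈ 46.3 m

V = 4Q/(πD²) = 4·0.0683/(π·0.192²) = 2.359 m/s
h_f = f(L/D)V²/(2g) = 0.01560·(2010/0.192)·2.359²/(2·9.81) = 46.32 m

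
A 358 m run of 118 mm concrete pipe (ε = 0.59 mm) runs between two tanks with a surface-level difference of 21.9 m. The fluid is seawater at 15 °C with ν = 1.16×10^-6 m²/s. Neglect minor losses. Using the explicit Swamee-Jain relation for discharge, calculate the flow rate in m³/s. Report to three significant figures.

Q ≈ 0.0235 m³/s

Swamee-Jain (Type II): Q = -0.965·√(gD⁵h_f/L)·ln[ε/(3.7D) + √(3.17ν²L/(gD³h_f))]
√(gD⁵h_f/L) = √(9.81·0.118⁵·21.9/358) = 0.003705
ε/(3.7D) = 0.00135; √(3.17ν²L/(gD³h_f)) = 6.58×10^-5
Q = -0.965·0.003705·ln(0.001417) = 0.02345 m³/s
Check: V = 2.14 m/s, Re = 2.18×10^5, f = 0.03097, h_f = 22.0 m ≈ 21.9 m ✓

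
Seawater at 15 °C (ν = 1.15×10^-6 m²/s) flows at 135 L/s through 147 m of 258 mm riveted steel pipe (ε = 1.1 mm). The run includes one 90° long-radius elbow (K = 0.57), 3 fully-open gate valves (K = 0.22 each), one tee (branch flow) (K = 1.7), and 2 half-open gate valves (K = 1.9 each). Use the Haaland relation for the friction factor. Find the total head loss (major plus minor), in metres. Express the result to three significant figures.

H_L ≈ 7.94 m

V = 4Q/(πD²) = 2.582 m/s; V²/2g = 0.3399 m
Re = 5.79×10^5, ε/D = 0.00426 → f = 0.02918 (Haaland)
Major: h_f = f(L/D)·V²/2g = 0.02918·569.8·0.3399 = 5.650 m
Minor: ΣK = 6.73; h_m = ΣK·V²/2g = 2.287 m
Total H_L = 5.650 + 2.287 = 7.938 m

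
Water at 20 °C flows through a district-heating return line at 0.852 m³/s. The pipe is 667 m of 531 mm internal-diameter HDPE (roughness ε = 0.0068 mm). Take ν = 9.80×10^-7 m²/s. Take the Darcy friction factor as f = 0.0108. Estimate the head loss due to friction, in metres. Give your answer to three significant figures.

h_f ≈ 10.2 m

V = 4Q/(πD²) = 4·0.852/(π·0.531²) = 3.847 m/s
h_f = f(L/D)V²/(2g) = 0.01080·(667/0.531)·3.847²/(2·9.81) = 10.23 m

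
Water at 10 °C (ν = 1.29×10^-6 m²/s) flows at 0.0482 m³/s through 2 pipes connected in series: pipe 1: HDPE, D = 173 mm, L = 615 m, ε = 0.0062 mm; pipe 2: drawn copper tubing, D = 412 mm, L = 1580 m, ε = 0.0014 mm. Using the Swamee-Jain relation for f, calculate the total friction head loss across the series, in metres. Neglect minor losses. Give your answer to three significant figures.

H ≈ 11.9 m

Pipe 1: V = 2.051 m/s, Re = 2.75×10^5, ε/D = 3.58×10^-5, f = 0.01500, h_1 = f(L/D)V²/2g = 11.43 m
Pipe 2: V = 0.3615 m/s, Re = 1.15×10^5, ε/D = 3.40×10^-6, f = 0.01736, h_2 = f(L/D)V²/2g = 0.4436 m
Series → Q common, losses add: H = Σh = 11.87 m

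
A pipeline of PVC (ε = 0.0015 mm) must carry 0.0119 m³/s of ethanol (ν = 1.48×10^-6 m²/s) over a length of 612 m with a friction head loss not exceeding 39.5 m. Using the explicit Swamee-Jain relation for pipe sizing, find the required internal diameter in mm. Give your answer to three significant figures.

D ≈ 80.2 mm

Swamee-Jain (Type III): D = 0.66·[ε^1.25·(LQ²/(gh_f))^4.75 + ν·Q^9.4·(L/(gh_f))^5.2]^0.04
LQ²/(gh_f) = 2.237×10^-4; L/(gh_f) = 1.579
Term 1 = ε^1.25·(…)^4.75 = 2.40×10^-25; Term 2 = ν·Q^9.4·(…)^5.2 = 1.30×10^-23
D = 0.66·(2.40×10^-25 + 1.30×10^-23)^0.04 = 0.08024 m = 80.2 mm
Check: V = 2.35 m/s, Re = 1.28×10^5, f = 0.01712, h_f = 36.9 m ≈ 39.5 m ✓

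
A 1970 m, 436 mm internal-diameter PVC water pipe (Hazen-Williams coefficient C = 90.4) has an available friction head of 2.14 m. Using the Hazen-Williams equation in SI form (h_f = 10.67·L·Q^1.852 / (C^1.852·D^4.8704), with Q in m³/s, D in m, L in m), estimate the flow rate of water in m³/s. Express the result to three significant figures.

Q ≈ 0.0712 m³/s

Rearranging: Q = [h_f·C^1.852·D^4.8704 / (10.67·L)]^(1/1.852)
Q = [2.14·90.4^1.852·0.436^4.8704 / (10.67·1970)]^0.540 = 0.07120 m³/s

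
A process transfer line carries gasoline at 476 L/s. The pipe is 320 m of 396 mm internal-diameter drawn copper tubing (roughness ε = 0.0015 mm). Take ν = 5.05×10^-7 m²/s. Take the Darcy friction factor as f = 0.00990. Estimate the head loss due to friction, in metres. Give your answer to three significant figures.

V = 4Q/(πD²) = 4·0.476/(π·0.396²) = 3.865 m/s
h_f = f(L/D)V²/(2g) = 0.009900·(320/0.396)·3.865²/(2·9.81) = 6.090 m

h_f ≈ 6.09 m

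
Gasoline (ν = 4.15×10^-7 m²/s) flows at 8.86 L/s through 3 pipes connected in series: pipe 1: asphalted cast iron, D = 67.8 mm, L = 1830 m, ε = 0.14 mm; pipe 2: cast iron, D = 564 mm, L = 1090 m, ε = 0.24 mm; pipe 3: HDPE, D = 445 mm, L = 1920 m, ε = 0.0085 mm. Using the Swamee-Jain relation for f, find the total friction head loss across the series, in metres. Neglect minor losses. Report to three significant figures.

H ≈ 200 m

Pipe 1: V = 2.454 m/s, Re = 4.01×10^5, ε/D = 0.00206, f = 0.02419, h_1 = f(L/D)V²/2g = 200.4 m
Pipe 2: V = 0.03546 m/s, Re = 4.82×10^4, ε/D = 4.26×10^-4, f = 0.02251, h_2 = f(L/D)V²/2g = 0.002789 m
Pipe 3: V = 0.05697 m/s, Re = 6.11×10^4, ε/D = 1.91×10^-5, f = 0.01994, h_3 = f(L/D)V²/2g = 0.01423 m
Series → Q common, losses add: H = Σh = 200.5 m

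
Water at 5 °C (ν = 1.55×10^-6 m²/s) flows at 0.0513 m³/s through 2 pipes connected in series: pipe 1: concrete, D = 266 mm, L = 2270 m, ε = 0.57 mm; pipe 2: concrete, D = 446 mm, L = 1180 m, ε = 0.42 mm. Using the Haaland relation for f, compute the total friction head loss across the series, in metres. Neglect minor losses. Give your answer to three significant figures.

Pipe 1: V = 0.9231 m/s, Re = 1.58×10^5, ε/D = 0.00214, f = 0.02484, h_1 = f(L/D)V²/2g = 9.208 m
Pipe 2: V = 0.3284 m/s, Re = 9.45×10^4, ε/D = 9.42×10^-4, f = 0.02188, h_2 = f(L/D)V²/2g = 0.3181 m
Series → Q common, losses add: H = Σh = 9.526 m

H ≈ 9.53 m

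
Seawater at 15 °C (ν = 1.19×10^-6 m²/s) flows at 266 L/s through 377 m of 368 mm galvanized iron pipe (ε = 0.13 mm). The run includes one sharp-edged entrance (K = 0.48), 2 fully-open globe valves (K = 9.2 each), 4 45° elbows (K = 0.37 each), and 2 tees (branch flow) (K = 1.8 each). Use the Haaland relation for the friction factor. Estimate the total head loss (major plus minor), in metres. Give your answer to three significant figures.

V = 4Q/(πD²) = 2.501 m/s; V²/2g = 0.3188 m
Re = 7.73×10^5, ε/D = 3.53×10^-4 → f = 0.01622 (Haaland)
Major: h_f = f(L/D)·V²/2g = 0.01622·1024·0.3188 = 5.297 m
Minor: ΣK = 24.0; h_m = ΣK·V²/2g = 7.638 m
Total H_L = 5.297 + 7.638 = 12.93 m

H_L ≈ 12.9 m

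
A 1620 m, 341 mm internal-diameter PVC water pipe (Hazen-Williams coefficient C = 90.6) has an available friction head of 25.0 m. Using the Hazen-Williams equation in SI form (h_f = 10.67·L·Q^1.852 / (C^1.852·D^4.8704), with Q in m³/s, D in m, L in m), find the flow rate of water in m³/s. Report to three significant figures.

Q ≈ 0.157 m³/s

Rearranging: Q = [h_f·C^1.852·D^4.8704 / (10.67·L)]^(1/1.852)
Q = [25.0·90.6^1.852·0.341^4.8704 / (10.67·1620)]^0.540 = 0.1567 m³/s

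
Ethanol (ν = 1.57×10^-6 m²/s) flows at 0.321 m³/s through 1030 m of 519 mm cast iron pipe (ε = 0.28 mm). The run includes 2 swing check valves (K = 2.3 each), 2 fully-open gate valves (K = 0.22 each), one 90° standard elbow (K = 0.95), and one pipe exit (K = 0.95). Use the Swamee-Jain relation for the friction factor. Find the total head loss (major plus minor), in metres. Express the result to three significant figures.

V = 4Q/(πD²) = 1.517 m/s; V²/2g = 0.1173 m
Re = 5.02×10^5, ε/D = 5.39×10^-4 → f = 0.01802 (Swamee-Jain)
Major: h_f = f(L/D)·V²/2g = 0.01802·1985·0.1173 = 4.196 m
Minor: ΣK = 6.94; h_m = ΣK·V²/2g = 0.8144 m
Total H_L = 4.196 + 0.8144 = 5.010 m

H_L ≈ 5.01 m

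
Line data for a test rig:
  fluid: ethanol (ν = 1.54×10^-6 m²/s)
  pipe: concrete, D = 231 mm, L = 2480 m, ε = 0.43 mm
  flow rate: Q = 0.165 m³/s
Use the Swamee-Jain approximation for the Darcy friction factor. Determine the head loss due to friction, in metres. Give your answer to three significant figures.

V = 4Q/(πD²) = 4·0.165/(π·0.231²) = 3.937 m/s
Re = VD/ν = 3.937·0.231/1.54×10^-6 = 5.91×10^5 → turbulent
ε/D = 0.43/231 = 0.00186
Swamee-Jain: f = 0.02341
h_f = f(L/D)V²/(2g) = 0.02341·(2480/0.231)·3.937²/(2·9.81) = 198.6 m

h_f ≈ 199 m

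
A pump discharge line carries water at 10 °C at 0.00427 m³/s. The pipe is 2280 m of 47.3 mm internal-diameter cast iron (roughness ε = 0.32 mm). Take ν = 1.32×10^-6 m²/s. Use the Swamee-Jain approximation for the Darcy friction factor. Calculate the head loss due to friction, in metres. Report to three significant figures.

V = 4Q/(πD²) = 4·0.00427/(π·0.0473²) = 2.430 m/s
Re = VD/ν = 2.430·0.0473/1.32×10^-6 = 8.71×10^4 → turbulent
ε/D = 0.32/47.3 = 0.00677
Swamee-Jain: f = 0.03451
h_f = f(L/D)V²/(2g) = 0.03451·(2280/0.0473)·2.430²/(2·9.81) = 500.6 m

h_f ≈ 501 m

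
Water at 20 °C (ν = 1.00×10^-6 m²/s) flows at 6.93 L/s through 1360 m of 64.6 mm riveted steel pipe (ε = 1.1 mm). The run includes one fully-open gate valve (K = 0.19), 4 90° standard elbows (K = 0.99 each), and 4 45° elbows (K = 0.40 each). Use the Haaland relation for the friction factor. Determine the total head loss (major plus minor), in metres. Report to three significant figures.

H_L ≈ 223 m

V = 4Q/(πD²) = 2.114 m/s; V²/2g = 0.2279 m
Re = 1.37×10^5, ε/D = 0.0170 → f = 0.04617 (Haaland)
Major: h_f = f(L/D)·V²/2g = 0.04617·21053·0.2279 = 221.5 m
Minor: ΣK = 5.75; h_m = ΣK·V²/2g = 1.310 m
Total H_L = 221.5 + 1.310 = 222.8 m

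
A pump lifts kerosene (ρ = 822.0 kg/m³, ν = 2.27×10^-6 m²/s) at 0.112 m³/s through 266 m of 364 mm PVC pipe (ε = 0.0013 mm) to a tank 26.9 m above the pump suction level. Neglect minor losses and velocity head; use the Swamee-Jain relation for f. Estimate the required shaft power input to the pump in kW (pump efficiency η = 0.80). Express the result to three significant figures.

P_shaft ≈ 31.1 kW

V = 4Q/(πD²) = 1.076 m/s; Re = 1.73×10^5; ε/D = 3.57×10^-6; f = 0.01602
h_f = f(L/D)V²/2g = 0.6911 m
Total head H = z + h_f = 26.9 + 0.6911 = 27.59 m
P_hyd = ρgQH = 822.0·9.81·0.112·27.59 = 24.92 kW
P_shaft = P_hyd/η = 24.92/0.80 = 31.15 kW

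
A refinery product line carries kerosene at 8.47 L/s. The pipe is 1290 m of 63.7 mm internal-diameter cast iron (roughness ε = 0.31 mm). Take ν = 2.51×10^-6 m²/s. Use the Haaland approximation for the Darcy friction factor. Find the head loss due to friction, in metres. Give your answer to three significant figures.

V = 4Q/(πD²) = 4·0.00847/(π·0.0637²) = 2.658 m/s
Re = VD/ν = 2.658·0.0637/2.51×10^-6 = 6.74×10^4 → turbulent
ε/D = 0.31/63.7 = 0.00487
Haaland: f = 0.03145
h_f = f(L/D)V²/(2g) = 0.03145·(1290/0.0637)·2.658²/(2·9.81) = 229.3 m

h_f ≈ 229 m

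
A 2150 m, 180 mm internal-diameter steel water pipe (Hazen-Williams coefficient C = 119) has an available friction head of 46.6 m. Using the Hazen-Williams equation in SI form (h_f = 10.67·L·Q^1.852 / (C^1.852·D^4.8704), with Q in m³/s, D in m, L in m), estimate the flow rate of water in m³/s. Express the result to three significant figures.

Q ≈ 0.0461 m³/s

Rearranging: Q = [h_f·C^1.852·D^4.8704 / (10.67·L)]^(1/1.852)
Q = [46.6·119^1.852·0.180^4.8704 / (10.67·2150)]^0.540 = 0.04607 m³/s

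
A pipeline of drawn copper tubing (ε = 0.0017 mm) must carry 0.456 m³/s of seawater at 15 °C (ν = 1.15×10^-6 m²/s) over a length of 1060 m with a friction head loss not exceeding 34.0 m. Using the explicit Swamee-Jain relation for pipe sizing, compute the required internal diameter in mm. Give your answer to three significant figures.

Swamee-Jain (Type III): D = 0.66·[ε^1.25·(LQ²/(gh_f))^4.75 + ν·Q^9.4·(L/(gh_f))^5.2]^0.04
LQ²/(gh_f) = 0.6608; L/(gh_f) = 3.178
Term 1 = ε^1.25·(…)^4.75 = 8.58×10^-9; Term 2 = ν·Q^9.4·(…)^5.2 = 2.93×10^-7
D = 0.66·(8.58×10^-9 + 2.93×10^-7)^0.04 = 0.3620 m = 362 mm
Check: V = 4.43 m/s, Re = 1.39×10^6, f = 0.01113, h_f = 32.6 m ≈ 34.0 m ✓

D ≈ 362 mm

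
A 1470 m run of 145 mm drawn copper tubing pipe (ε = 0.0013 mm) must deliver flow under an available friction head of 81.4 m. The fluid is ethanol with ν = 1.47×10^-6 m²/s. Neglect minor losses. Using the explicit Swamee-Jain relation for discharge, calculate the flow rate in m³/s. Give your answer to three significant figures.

Q ≈ 0.0547 m³/s

Swamee-Jain (Type II): Q = -0.965·√(gD⁵h_f/L)·ln[ε/(3.7D) + √(3.17ν²L/(gD³h_f))]
√(gD⁵h_f/L) = √(9.81·0.145⁵·81.4/1470) = 0.005901
ε/(3.7D) = 2.42×10^-6; √(3.17ν²L/(gD³h_f)) = 6.43×10^-5
Q = -0.965·0.005901·ln(6.674×10^-5) = 0.05475 m³/s
Check: V = 3.32 m/s, Re = 3.27×10^5, f = 0.01426, h_f = 81.0 m ≈ 81.4 m ✓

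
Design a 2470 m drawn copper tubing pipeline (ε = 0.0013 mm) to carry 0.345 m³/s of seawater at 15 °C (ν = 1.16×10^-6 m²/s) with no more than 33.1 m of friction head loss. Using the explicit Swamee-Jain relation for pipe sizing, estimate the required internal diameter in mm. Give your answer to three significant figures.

D ≈ 391 mm

Swamee-Jain (Type III): D = 0.66·[ε^1.25·(LQ²/(gh_f))^4.75 + ν·Q^9.4·(L/(gh_f))^5.2]^0.04
LQ²/(gh_f) = 0.9054; L/(gh_f) = 7.607
Term 1 = ε^1.25·(…)^4.75 = 2.74×10^-8; Term 2 = ν·Q^9.4·(…)^5.2 = 2.01×10^-6
D = 0.66·(2.74×10^-8 + 2.01×10^-6)^0.04 = 0.3907 m = 391 mm
Check: V = 2.88 m/s, Re = 9.69×10^5, f = 0.01175, h_f = 31.3 m ≈ 33.1 m ✓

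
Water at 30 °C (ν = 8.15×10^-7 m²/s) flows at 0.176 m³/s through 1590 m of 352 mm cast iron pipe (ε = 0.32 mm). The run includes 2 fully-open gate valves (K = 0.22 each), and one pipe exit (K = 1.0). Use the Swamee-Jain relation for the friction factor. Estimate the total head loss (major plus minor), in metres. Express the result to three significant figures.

V = 4Q/(πD²) = 1.809 m/s; V²/2g = 0.1667 m
Re = 7.81×10^5, ε/D = 9.09×10^-4 → f = 0.01971 (Swamee-Jain)
Major: h_f = f(L/D)·V²/2g = 0.01971·4517·0.1667 = 14.84 m
Minor: ΣK = 1.44; h_m = ΣK·V²/2g = 0.2401 m
Total H_L = 14.84 + 0.2401 = 15.08 m

H_L ≈ 15.1 m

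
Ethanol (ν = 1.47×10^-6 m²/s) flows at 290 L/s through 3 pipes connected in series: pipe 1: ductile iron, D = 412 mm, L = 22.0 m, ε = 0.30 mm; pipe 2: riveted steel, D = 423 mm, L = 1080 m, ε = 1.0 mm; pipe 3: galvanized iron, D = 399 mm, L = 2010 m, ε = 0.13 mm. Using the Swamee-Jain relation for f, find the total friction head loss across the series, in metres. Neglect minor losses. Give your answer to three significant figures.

Pipe 1: V = 2.175 m/s, Re = 6.10×10^5, ε/D = 7.28×10^-4, f = 0.01893, h_1 = f(L/D)V²/2g = 0.2438 m
Pipe 2: V = 2.064 m/s, Re = 5.94×10^5, ε/D = 0.00236, f = 0.02487, h_2 = f(L/D)V²/2g = 13.78 m
Pipe 3: V = 2.319 m/s, Re = 6.30×10^5, ε/D = 3.26×10^-4, f = 0.01634, h_3 = f(L/D)V²/2g = 22.57 m
Series → Q common, losses add: H = Σh = 36.60 m

H ≈ 36.6 m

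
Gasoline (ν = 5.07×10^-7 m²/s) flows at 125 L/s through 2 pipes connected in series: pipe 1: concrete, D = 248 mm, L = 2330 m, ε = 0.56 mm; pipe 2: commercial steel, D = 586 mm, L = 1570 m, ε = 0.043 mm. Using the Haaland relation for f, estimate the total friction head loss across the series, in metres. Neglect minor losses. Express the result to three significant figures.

Pipe 1: V = 2.588 m/s, Re = 1.27×10^6, ε/D = 0.00226, f = 0.02436, h_1 = f(L/D)V²/2g = 78.12 m
Pipe 2: V = 0.4635 m/s, Re = 5.36×10^5, ε/D = 7.34×10^-5, f = 0.01383, h_2 = f(L/D)V²/2g = 0.4058 m
Series → Q common, losses add: H = Σh = 78.52 m

H ≈ 78.5 m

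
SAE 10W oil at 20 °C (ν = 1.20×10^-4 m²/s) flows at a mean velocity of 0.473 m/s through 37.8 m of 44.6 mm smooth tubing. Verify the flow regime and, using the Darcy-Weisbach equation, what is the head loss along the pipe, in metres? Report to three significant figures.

h_f ≈ 3.52 m

Re = VD/ν = 0.473·0.04460/1.20×10^-4 = 176 → laminar (Re < 2300)
f = 64/Re = 0.3641
h_f = f(L/D)V²/(2g) = 0.3641·(37.8/0.04460)·0.473²/(2·9.81) = 3.518 m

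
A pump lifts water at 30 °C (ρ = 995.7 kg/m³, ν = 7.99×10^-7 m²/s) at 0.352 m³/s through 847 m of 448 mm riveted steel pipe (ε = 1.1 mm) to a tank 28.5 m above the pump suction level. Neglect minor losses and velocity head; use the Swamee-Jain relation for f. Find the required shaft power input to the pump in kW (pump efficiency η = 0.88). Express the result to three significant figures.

P_shaft ≈ 158 kW

V = 4Q/(πD²) = 2.233 m/s; Re = 1.25×10^6; ε/D = 0.00246; f = 0.02494
h_f = f(L/D)V²/2g = 11.98 m
Total head H = z + h_f = 28.5 + 11.98 = 40.48 m
P_hyd = ρgQH = 995.7·9.81·0.352·40.48 = 139.2 kW
P_shaft = P_hyd/η = 139.2/0.88 = 158.2 kW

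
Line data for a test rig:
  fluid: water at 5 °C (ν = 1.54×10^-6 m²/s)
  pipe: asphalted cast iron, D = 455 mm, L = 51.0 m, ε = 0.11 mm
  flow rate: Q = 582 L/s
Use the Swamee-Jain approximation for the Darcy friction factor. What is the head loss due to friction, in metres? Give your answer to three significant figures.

h_f ≈ 1.11 m

V = 4Q/(πD²) = 4·0.582/(π·0.455²) = 3.579 m/s
Re = VD/ν = 3.579·0.455/1.54×10^-6 = 1.06×10^6 → turbulent
ε/D = 0.11/455 = 2.42×10^-4
Swamee-Jain: f = 0.01517
h_f = f(L/D)V²/(2g) = 0.01517·(51.0/0.455)·3.579²/(2·9.81) = 1.110 m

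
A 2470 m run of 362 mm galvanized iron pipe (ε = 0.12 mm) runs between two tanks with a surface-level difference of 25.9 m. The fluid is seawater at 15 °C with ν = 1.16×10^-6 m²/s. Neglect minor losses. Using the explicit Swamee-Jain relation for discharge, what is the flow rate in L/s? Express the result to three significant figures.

Swamee-Jain (Type II): Q = -0.965·√(gD⁵h_f/L)·ln[ε/(3.7D) + √(3.17ν²L/(gD³h_f))]
√(gD⁵h_f/L) = √(9.81·0.362⁵·25.9/2470) = 0.02529
ε/(3.7D) = 8.96×10^-5; √(3.17ν²L/(gD³h_f)) = 2.96×10^-5
Q = -0.965·0.02529·ln(1.192×10^-4) = 0.2205 m³/s
Check: V = 2.14 m/s, Re = 6.69×10^5, f = 0.01633, h_f = 26.1 m ≈ 25.9 m ✓

Q ≈ 220 L/s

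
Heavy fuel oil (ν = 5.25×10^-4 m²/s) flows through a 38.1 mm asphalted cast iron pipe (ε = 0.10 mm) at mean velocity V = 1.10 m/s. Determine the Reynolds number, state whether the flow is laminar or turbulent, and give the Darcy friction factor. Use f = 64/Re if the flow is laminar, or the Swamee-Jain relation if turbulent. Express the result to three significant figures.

Re = VD/ν = 1.100·0.0381/5.25×10^-4 = 79.8
Re < 2300 → laminar → f = 64/Re = 0.8017

Re ≈ 79.8; laminar; f = 64/Re ≈ 0.802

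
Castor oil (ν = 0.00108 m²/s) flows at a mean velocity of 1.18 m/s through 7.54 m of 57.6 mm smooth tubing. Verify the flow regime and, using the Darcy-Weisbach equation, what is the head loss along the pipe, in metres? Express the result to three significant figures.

h_f ≈ 9.45 m

Re = VD/ν = 1.18·0.05760/0.00108 = 62.9 → laminar (Re < 2300)
f = 64/Re = 1.017
h_f = f(L/D)V²/(2g) = 1.017·(7.54/0.05760)·1.18²/(2·9.81) = 9.447 m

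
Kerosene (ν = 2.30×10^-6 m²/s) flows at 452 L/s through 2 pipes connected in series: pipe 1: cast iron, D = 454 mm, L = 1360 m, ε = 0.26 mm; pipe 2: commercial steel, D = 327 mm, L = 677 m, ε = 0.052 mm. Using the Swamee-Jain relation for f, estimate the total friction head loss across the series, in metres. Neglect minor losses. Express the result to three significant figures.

H ≈ 66.1 m

Pipe 1: V = 2.792 m/s, Re = 5.51×10^5, ε/D = 5.73×10^-4, f = 0.01814, h_1 = f(L/D)V²/2g = 21.59 m
Pipe 2: V = 5.382 m/s, Re = 7.65×10^5, ε/D = 1.59×10^-4, f = 0.01457, h_2 = f(L/D)V²/2g = 44.53 m
Series → Q common, losses add: H = Σh = 66.12 m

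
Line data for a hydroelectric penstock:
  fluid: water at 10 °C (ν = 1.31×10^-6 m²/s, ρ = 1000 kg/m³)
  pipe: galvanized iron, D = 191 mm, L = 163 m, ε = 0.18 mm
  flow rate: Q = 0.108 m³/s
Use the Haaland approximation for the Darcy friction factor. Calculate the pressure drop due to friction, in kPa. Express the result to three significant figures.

Δp ≈ 121 kPa

V = 4Q/(πD²) = 4·0.108/(π·0.191²) = 3.769 m/s
Re = VD/ν = 3.769·0.191/1.31×10^-6 = 5.50×10^5 → turbulent
ε/D = 0.18/191 = 9.42×10^-4
Haaland: f = 0.01989
h_f = f(L/D)V²/(2g) = 0.01989·(163/0.191)·3.769²/(2·9.81) = 12.29 m
Δp = ρg·h_f = 1000·9.81·12.29 = 120.6 kPa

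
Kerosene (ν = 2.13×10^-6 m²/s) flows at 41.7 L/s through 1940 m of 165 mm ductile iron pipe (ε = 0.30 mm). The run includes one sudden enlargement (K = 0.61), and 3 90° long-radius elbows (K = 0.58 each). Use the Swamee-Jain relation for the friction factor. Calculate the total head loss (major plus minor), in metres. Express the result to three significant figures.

V = 4Q/(πD²) = 1.950 m/s; V²/2g = 0.1938 m
Re = 1.51×10^5, ε/D = 0.00182 → f = 0.02426 (Swamee-Jain)
Major: h_f = f(L/D)·V²/2g = 0.02426·11758·0.1938 = 55.30 m
Minor: ΣK = 2.35; h_m = ΣK·V²/2g = 0.4555 m
Total H_L = 55.30 + 0.4555 = 55.75 m

H_L ≈ 55.8 m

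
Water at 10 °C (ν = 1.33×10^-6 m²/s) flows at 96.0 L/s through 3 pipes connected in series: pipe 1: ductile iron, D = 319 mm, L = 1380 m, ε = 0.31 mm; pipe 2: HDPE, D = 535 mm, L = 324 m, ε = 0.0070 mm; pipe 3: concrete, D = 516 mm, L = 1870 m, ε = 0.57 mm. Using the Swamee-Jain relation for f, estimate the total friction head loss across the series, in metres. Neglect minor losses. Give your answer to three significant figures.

H ≈ 7.51 m

Pipe 1: V = 1.201 m/s, Re = 2.88×10^5, ε/D = 9.72×10^-4, f = 0.02067, h_1 = f(L/D)V²/2g = 6.575 m
Pipe 2: V = 0.4270 m/s, Re = 1.72×10^5, ε/D = 1.31×10^-5, f = 0.01611, h_2 = f(L/D)V²/2g = 0.09070 m
Pipe 3: V = 0.4591 m/s, Re = 1.78×10^5, ε/D = 0.00110, f = 0.02174, h_3 = f(L/D)V²/2g = 0.8464 m
Series → Q common, losses add: H = Σh = 7.512 m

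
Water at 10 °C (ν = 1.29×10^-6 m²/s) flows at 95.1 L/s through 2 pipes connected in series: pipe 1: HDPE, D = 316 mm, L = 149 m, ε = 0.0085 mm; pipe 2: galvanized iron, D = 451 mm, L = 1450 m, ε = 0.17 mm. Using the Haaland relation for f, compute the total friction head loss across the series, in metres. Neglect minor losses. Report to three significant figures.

Pipe 1: V = 1.213 m/s, Re = 2.97×10^5, ε/D = 2.69×10^-5, f = 0.01460, h_1 = f(L/D)V²/2g = 0.5158 m
Pipe 2: V = 0.5953 m/s, Re = 2.08×10^5, ε/D = 3.77×10^-4, f = 0.01789, h_2 = f(L/D)V²/2g = 1.039 m
Series → Q common, losses add: H = Σh = 1.555 m

H ≈ 1.55 m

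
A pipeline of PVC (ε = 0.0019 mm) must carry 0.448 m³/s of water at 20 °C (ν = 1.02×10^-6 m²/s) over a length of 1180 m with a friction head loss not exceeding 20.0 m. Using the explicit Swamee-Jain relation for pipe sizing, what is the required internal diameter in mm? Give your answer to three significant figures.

Swamee-Jain (Type III): D = 0.66·[ε^1.25·(LQ²/(gh_f))^4.75 + ν·Q^9.4·(L/(gh_f))^5.2]^0.04
LQ²/(gh_f) = 1.207; L/(gh_f) = 6.014
Term 1 = ε^1.25·(…)^4.75 = 1.72×10^-7; Term 2 = ν·Q^9.4·(…)^5.2 = 6.06×10^-6
D = 0.66·(1.72×10^-7 + 6.06×10^-6)^0.04 = 0.4086 m = 409 mm
Check: V = 3.42 m/s, Re = 1.37×10^6, f = 0.01116, h_f = 19.2 m ≈ 20.0 m ✓

D ≈ 409 mm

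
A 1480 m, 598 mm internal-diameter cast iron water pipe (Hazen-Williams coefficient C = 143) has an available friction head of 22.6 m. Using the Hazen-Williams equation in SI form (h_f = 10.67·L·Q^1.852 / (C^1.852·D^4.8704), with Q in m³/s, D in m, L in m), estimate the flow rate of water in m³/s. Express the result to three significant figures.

Rearranging: Q = [h_f·C^1.852·D^4.8704 / (10.67·L)]^(1/1.852)
Q = [22.6·143^1.852·0.598^4.8704 / (10.67·1480)]^0.540 = 1.077 m³/s

Q ≈ 1.08 m³/s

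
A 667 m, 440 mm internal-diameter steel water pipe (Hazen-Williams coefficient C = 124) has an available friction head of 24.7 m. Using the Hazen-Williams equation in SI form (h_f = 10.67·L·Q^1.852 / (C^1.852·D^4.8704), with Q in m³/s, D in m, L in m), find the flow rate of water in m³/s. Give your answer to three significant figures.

Q ≈ 0.673 m³/s

Rearranging: Q = [h_f·C^1.852·D^4.8704 / (10.67·L)]^(1/1.852)
Q = [24.7·124^1.852·0.440^4.8704 / (10.67·667)]^0.540 = 0.6725 m³/s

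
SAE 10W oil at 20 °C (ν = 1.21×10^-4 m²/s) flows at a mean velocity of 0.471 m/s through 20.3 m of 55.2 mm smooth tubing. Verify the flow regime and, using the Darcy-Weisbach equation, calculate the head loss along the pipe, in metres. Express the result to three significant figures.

Re = VD/ν = 0.471·0.05520/1.21×10^-4 = 215 → laminar (Re < 2300)
f = 64/Re = 0.2979
h_f = f(L/D)V²/(2g) = 0.2979·(20.3/0.05520)·0.471²/(2·9.81) = 1.239 m

h_f ≈ 1.24 m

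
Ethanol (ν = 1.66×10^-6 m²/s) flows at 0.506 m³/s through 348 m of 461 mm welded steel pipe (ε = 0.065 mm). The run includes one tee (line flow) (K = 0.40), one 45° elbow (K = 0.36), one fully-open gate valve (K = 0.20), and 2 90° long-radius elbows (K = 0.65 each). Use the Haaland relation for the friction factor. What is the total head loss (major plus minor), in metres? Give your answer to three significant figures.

V = 4Q/(πD²) = 3.032 m/s; V²/2g = 0.4684 m
Re = 8.42×10^5, ε/D = 1.41×10^-4 → f = 0.01406 (Haaland)
Major: h_f = f(L/D)·V²/2g = 0.01406·754.9·0.4684 = 4.971 m
Minor: ΣK = 2.26; h_m = ΣK·V²/2g = 1.059 m
Total H_L = 4.971 + 1.059 = 6.030 m

H_L ≈ 6.03 m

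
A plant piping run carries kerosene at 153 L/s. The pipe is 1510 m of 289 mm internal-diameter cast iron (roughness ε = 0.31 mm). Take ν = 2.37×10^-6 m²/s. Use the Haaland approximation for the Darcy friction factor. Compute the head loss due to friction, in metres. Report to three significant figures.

V = 4Q/(πD²) = 4·0.153/(π·0.289²) = 2.332 m/s
Re = VD/ν = 2.332·0.289/2.37×10^-6 = 2.84×10^5 → turbulent
ε/D = 0.31/289 = 0.00107
Haaland: f = 0.02087
h_f = f(L/D)V²/(2g) = 0.02087·(1510/0.289)·2.332²/(2·9.81) = 30.23 m

h_f ≈ 30.2 m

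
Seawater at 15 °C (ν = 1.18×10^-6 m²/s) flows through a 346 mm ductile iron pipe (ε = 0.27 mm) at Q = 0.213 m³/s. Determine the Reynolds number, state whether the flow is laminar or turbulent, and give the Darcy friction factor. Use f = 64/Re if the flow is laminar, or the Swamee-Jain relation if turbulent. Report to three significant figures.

Re ≈ 6.64×10^5; turbulent; f ≈ 0.0192

V = 4Q/(πD²) = 2.265 m/s
Re = VD/ν = 2.265·0.346/1.18×10^-6 = 6.64×10^5
Re > 4000 → turbulent; ε/D = 7.80×10^-4
Swamee-Jain: f = 0.01915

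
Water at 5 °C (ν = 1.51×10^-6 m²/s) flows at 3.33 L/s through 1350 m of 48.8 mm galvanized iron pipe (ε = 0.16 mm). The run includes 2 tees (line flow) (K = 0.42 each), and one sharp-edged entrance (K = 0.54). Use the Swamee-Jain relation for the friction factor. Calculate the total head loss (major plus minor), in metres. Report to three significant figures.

H_L ≈ 131 m

V = 4Q/(πD²) = 1.780 m/s; V²/2g = 0.1616 m
Re = 5.75×10^4, ε/D = 0.00328 → f = 0.02919 (Swamee-Jain)
Major: h_f = f(L/D)·V²/2g = 0.02919·27664·0.1616 = 130.5 m
Minor: ΣK = 1.38; h_m = ΣK·V²/2g = 0.2230 m
Total H_L = 130.5 + 0.2230 = 130.7 m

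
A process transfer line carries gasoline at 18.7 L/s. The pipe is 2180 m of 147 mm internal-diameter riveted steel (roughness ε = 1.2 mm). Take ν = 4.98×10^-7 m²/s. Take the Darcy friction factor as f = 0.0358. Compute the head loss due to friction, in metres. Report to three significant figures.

h_f ≈ 32.9 m

V = 4Q/(πD²) = 4·0.0187/(π·0.147²) = 1.102 m/s
h_f = f(L/D)V²/(2g) = 0.03580·(2180/0.147)·1.102²/(2·9.81) = 32.85 m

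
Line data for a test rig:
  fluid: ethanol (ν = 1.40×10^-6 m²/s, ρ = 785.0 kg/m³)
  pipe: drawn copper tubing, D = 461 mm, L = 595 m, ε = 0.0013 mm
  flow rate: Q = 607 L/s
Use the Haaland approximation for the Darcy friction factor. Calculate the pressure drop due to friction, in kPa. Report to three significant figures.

Δp ≈ 75.7 kPa

V = 4Q/(πD²) = 4·0.607/(π·0.461²) = 3.637 m/s
Re = VD/ν = 3.637·0.461/1.40×10^-6 = 1.20×10^6 → turbulent
ε/D = 0.0013/461 = 2.82×10^-6
Haaland: f = 0.01129
h_f = f(L/D)V²/(2g) = 0.01129·(595/0.461)·3.637²/(2·9.81) = 9.826 m
Δp = ρg·h_f = 785.0·9.81·9.826 = 75.67 kPa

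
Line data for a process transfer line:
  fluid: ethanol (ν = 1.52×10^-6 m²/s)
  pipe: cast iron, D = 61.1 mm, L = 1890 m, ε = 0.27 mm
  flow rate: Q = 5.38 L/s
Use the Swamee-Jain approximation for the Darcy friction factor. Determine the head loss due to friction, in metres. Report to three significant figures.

V = 4Q/(πD²) = 4·0.00538/(π·0.0611²) = 1.835 m/s
Re = VD/ν = 1.835·0.0611/1.52×10^-6 = 7.38×10^4 → turbulent
ε/D = 0.27/61.1 = 0.00442
Swamee-Jain: f = 0.03091
h_f = f(L/D)V²/(2g) = 0.03091·(1890/0.0611)·1.835²/(2·9.81) = 164.1 m

h_f ≈ 164 m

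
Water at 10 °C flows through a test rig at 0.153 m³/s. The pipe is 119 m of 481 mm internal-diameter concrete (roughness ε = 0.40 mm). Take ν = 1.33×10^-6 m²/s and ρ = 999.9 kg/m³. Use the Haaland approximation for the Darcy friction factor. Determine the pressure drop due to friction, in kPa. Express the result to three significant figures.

Δp ≈ 1.73 kPa

V = 4Q/(πD²) = 4·0.153/(π·0.481²) = 0.8420 m/s
Re = VD/ν = 0.8420·0.481/1.33×10^-6 = 3.05×10^5 → turbulent
ε/D = 0.40/481 = 8.32×10^-4
Haaland: f = 0.01977
h_f = f(L/D)V²/(2g) = 0.01977·(119/0.481)·0.8420²/(2·9.81) = 0.1767 m
Δp = ρg·h_f = 999.9·9.81·0.1767 = 1.734 kPa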